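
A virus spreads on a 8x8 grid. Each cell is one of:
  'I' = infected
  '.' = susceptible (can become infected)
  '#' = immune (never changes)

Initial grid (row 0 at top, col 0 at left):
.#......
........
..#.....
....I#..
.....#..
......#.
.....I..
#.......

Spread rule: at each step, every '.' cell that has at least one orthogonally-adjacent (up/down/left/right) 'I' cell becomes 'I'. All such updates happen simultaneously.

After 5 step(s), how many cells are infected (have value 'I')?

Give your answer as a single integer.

Answer: 54

Derivation:
Step 0 (initial): 2 infected
Step 1: +7 new -> 9 infected
Step 2: +10 new -> 19 infected
Step 3: +11 new -> 30 infected
Step 4: +13 new -> 43 infected
Step 5: +11 new -> 54 infected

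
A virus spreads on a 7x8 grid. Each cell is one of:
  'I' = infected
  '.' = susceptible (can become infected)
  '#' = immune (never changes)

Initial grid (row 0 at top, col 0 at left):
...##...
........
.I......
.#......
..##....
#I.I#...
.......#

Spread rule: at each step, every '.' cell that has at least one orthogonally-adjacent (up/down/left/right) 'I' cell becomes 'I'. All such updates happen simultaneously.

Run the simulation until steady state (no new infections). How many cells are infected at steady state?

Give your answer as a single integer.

Step 0 (initial): 3 infected
Step 1: +7 new -> 10 infected
Step 2: +10 new -> 20 infected
Step 3: +6 new -> 26 infected
Step 4: +5 new -> 31 infected
Step 5: +6 new -> 37 infected
Step 6: +6 new -> 43 infected
Step 7: +4 new -> 47 infected
Step 8: +1 new -> 48 infected
Step 9: +0 new -> 48 infected

Answer: 48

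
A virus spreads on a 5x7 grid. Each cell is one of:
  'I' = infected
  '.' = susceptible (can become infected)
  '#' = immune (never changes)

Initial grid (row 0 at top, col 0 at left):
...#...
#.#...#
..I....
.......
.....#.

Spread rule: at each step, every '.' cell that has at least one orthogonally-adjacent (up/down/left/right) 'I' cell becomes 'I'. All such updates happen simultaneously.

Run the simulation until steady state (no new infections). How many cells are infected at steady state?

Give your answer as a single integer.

Step 0 (initial): 1 infected
Step 1: +3 new -> 4 infected
Step 2: +7 new -> 11 infected
Step 3: +7 new -> 18 infected
Step 4: +8 new -> 26 infected
Step 5: +2 new -> 28 infected
Step 6: +2 new -> 30 infected
Step 7: +0 new -> 30 infected

Answer: 30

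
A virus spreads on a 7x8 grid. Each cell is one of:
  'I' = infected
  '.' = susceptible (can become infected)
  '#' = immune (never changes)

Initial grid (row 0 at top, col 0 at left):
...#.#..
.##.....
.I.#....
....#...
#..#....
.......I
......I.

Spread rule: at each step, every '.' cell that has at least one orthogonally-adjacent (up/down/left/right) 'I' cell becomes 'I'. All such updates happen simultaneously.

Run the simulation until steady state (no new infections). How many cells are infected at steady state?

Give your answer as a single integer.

Answer: 48

Derivation:
Step 0 (initial): 3 infected
Step 1: +7 new -> 10 infected
Step 2: +8 new -> 18 infected
Step 3: +9 new -> 27 infected
Step 4: +10 new -> 37 infected
Step 5: +5 new -> 42 infected
Step 6: +3 new -> 45 infected
Step 7: +1 new -> 46 infected
Step 8: +2 new -> 48 infected
Step 9: +0 new -> 48 infected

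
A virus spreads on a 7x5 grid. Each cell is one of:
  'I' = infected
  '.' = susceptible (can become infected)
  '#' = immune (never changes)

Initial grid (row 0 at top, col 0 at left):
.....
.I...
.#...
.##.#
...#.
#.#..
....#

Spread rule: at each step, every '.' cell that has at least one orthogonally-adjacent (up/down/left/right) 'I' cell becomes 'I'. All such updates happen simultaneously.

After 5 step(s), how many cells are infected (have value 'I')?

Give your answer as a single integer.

Answer: 18

Derivation:
Step 0 (initial): 1 infected
Step 1: +3 new -> 4 infected
Step 2: +5 new -> 9 infected
Step 3: +4 new -> 13 infected
Step 4: +4 new -> 17 infected
Step 5: +1 new -> 18 infected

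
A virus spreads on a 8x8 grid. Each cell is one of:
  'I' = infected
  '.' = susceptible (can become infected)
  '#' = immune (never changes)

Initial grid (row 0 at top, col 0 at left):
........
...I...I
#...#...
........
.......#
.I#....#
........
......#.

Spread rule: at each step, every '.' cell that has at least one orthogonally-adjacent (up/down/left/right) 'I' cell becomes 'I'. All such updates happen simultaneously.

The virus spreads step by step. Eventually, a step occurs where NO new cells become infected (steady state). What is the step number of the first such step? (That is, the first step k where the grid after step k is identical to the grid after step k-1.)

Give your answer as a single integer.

Answer: 9

Derivation:
Step 0 (initial): 3 infected
Step 1: +10 new -> 13 infected
Step 2: +15 new -> 28 infected
Step 3: +13 new -> 41 infected
Step 4: +7 new -> 48 infected
Step 5: +5 new -> 53 infected
Step 6: +3 new -> 56 infected
Step 7: +1 new -> 57 infected
Step 8: +1 new -> 58 infected
Step 9: +0 new -> 58 infected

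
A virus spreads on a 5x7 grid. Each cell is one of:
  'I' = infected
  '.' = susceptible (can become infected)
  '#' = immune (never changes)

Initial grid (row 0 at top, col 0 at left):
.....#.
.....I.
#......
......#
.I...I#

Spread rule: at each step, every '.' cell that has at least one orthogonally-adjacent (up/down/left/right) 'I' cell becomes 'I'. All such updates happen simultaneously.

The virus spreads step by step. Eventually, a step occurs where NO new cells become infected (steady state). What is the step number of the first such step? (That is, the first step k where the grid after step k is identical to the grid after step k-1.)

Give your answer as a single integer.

Step 0 (initial): 3 infected
Step 1: +8 new -> 11 infected
Step 2: +10 new -> 21 infected
Step 3: +6 new -> 27 infected
Step 4: +3 new -> 30 infected
Step 5: +1 new -> 31 infected
Step 6: +0 new -> 31 infected

Answer: 6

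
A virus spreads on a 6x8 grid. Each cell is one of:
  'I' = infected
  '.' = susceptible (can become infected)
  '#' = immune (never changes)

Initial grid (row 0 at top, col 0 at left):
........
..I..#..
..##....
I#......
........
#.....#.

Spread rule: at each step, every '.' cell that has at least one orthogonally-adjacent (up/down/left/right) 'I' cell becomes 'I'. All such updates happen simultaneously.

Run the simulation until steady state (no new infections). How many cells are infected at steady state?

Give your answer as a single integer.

Step 0 (initial): 2 infected
Step 1: +5 new -> 7 infected
Step 2: +6 new -> 13 infected
Step 3: +5 new -> 18 infected
Step 4: +6 new -> 24 infected
Step 5: +6 new -> 30 infected
Step 6: +6 new -> 36 infected
Step 7: +4 new -> 40 infected
Step 8: +1 new -> 41 infected
Step 9: +1 new -> 42 infected
Step 10: +0 new -> 42 infected

Answer: 42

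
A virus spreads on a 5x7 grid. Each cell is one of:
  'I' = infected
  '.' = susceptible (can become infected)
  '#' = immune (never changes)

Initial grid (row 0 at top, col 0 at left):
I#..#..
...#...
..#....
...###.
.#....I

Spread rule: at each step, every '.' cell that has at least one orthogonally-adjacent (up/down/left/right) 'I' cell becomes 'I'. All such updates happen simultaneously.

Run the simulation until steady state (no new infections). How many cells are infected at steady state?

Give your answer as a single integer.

Step 0 (initial): 2 infected
Step 1: +3 new -> 5 infected
Step 2: +4 new -> 9 infected
Step 3: +6 new -> 15 infected
Step 4: +7 new -> 22 infected
Step 5: +5 new -> 27 infected
Step 6: +0 new -> 27 infected

Answer: 27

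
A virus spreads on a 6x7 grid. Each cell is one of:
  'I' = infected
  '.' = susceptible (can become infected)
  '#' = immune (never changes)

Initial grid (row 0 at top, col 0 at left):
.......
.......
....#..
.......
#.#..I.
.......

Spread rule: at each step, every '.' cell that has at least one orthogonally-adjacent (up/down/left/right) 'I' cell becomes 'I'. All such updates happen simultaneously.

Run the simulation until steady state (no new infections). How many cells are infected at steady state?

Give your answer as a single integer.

Step 0 (initial): 1 infected
Step 1: +4 new -> 5 infected
Step 2: +6 new -> 11 infected
Step 3: +4 new -> 15 infected
Step 4: +6 new -> 21 infected
Step 5: +6 new -> 27 infected
Step 6: +6 new -> 33 infected
Step 7: +3 new -> 36 infected
Step 8: +2 new -> 38 infected
Step 9: +1 new -> 39 infected
Step 10: +0 new -> 39 infected

Answer: 39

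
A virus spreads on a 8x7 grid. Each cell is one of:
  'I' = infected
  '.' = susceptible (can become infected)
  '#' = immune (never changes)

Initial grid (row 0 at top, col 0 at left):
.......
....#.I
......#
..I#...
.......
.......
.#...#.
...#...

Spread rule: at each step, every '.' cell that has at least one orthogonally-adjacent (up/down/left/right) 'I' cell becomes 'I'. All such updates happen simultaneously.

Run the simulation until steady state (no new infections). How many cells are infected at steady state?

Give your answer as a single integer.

Answer: 50

Derivation:
Step 0 (initial): 2 infected
Step 1: +5 new -> 7 infected
Step 2: +9 new -> 16 infected
Step 3: +12 new -> 28 infected
Step 4: +10 new -> 38 infected
Step 5: +6 new -> 44 infected
Step 6: +3 new -> 47 infected
Step 7: +2 new -> 49 infected
Step 8: +1 new -> 50 infected
Step 9: +0 new -> 50 infected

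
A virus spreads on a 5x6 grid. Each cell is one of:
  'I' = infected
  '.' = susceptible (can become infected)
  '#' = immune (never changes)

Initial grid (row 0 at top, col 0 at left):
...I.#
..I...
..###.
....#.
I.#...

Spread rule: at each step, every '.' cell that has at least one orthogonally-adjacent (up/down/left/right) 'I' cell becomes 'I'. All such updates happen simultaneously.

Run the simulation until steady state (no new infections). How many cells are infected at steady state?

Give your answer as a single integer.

Answer: 24

Derivation:
Step 0 (initial): 3 infected
Step 1: +6 new -> 9 infected
Step 2: +6 new -> 15 infected
Step 3: +3 new -> 18 infected
Step 4: +2 new -> 20 infected
Step 5: +2 new -> 22 infected
Step 6: +2 new -> 24 infected
Step 7: +0 new -> 24 infected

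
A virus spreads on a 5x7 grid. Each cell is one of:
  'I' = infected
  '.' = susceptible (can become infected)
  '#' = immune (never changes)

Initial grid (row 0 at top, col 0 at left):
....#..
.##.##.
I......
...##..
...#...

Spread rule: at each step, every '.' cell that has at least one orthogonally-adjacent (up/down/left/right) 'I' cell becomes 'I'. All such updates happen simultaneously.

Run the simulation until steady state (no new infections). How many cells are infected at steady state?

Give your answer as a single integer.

Step 0 (initial): 1 infected
Step 1: +3 new -> 4 infected
Step 2: +4 new -> 8 infected
Step 3: +4 new -> 12 infected
Step 4: +4 new -> 16 infected
Step 5: +2 new -> 18 infected
Step 6: +2 new -> 20 infected
Step 7: +3 new -> 23 infected
Step 8: +3 new -> 26 infected
Step 9: +1 new -> 27 infected
Step 10: +0 new -> 27 infected

Answer: 27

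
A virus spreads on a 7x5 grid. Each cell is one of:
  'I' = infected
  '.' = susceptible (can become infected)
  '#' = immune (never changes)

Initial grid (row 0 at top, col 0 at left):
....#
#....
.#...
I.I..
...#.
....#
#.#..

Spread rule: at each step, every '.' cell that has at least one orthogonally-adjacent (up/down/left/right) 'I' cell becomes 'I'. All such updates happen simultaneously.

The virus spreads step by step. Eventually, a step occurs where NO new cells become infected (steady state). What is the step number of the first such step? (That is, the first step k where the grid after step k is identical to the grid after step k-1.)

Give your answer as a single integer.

Answer: 6

Derivation:
Step 0 (initial): 2 infected
Step 1: +6 new -> 8 infected
Step 2: +6 new -> 14 infected
Step 3: +7 new -> 21 infected
Step 4: +5 new -> 26 infected
Step 5: +2 new -> 28 infected
Step 6: +0 new -> 28 infected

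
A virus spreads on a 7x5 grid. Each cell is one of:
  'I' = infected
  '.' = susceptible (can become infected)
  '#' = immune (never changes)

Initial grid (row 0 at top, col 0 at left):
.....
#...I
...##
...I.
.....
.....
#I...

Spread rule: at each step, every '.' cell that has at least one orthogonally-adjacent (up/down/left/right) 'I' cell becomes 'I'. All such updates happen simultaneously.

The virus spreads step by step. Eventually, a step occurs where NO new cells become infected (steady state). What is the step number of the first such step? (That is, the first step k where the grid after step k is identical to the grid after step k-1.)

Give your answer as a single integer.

Answer: 6

Derivation:
Step 0 (initial): 3 infected
Step 1: +7 new -> 10 infected
Step 2: +11 new -> 21 infected
Step 3: +7 new -> 28 infected
Step 4: +2 new -> 30 infected
Step 5: +1 new -> 31 infected
Step 6: +0 new -> 31 infected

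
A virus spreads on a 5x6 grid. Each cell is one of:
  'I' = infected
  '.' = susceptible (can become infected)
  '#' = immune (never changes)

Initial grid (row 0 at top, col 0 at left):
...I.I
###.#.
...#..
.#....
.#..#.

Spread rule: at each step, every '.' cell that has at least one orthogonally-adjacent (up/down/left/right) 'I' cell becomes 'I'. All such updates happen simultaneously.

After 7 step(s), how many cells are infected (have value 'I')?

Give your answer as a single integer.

Answer: 18

Derivation:
Step 0 (initial): 2 infected
Step 1: +4 new -> 6 infected
Step 2: +2 new -> 8 infected
Step 3: +3 new -> 11 infected
Step 4: +2 new -> 13 infected
Step 5: +1 new -> 14 infected
Step 6: +2 new -> 16 infected
Step 7: +2 new -> 18 infected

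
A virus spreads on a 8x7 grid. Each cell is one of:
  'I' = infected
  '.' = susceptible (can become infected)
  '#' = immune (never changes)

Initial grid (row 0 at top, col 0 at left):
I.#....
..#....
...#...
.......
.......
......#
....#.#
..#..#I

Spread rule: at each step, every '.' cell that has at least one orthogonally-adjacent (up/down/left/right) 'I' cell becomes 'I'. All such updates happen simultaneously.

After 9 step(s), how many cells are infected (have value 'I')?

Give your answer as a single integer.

Answer: 35

Derivation:
Step 0 (initial): 2 infected
Step 1: +2 new -> 4 infected
Step 2: +2 new -> 6 infected
Step 3: +2 new -> 8 infected
Step 4: +3 new -> 11 infected
Step 5: +3 new -> 14 infected
Step 6: +4 new -> 18 infected
Step 7: +5 new -> 23 infected
Step 8: +6 new -> 29 infected
Step 9: +6 new -> 35 infected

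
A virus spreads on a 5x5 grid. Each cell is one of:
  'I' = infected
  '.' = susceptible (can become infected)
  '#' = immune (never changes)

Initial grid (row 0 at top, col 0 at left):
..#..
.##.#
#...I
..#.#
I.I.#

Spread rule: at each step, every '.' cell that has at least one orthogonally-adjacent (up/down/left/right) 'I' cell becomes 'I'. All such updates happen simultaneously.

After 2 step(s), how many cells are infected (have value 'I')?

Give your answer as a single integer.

Answer: 11

Derivation:
Step 0 (initial): 3 infected
Step 1: +4 new -> 7 infected
Step 2: +4 new -> 11 infected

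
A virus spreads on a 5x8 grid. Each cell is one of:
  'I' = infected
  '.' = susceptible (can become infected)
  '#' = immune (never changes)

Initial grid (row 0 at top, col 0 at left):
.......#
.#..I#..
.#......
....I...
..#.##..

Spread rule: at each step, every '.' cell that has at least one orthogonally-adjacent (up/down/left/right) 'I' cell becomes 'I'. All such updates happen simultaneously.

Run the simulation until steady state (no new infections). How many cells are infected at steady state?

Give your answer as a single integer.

Step 0 (initial): 2 infected
Step 1: +5 new -> 7 infected
Step 2: +8 new -> 15 infected
Step 3: +7 new -> 22 infected
Step 4: +6 new -> 28 infected
Step 5: +4 new -> 32 infected
Step 6: +1 new -> 33 infected
Step 7: +0 new -> 33 infected

Answer: 33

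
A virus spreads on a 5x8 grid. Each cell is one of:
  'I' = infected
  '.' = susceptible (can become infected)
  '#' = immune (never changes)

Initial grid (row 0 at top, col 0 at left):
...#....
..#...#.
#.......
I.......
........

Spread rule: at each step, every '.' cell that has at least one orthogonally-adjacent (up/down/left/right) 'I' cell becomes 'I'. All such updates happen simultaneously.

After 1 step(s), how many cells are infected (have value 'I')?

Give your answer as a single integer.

Step 0 (initial): 1 infected
Step 1: +2 new -> 3 infected

Answer: 3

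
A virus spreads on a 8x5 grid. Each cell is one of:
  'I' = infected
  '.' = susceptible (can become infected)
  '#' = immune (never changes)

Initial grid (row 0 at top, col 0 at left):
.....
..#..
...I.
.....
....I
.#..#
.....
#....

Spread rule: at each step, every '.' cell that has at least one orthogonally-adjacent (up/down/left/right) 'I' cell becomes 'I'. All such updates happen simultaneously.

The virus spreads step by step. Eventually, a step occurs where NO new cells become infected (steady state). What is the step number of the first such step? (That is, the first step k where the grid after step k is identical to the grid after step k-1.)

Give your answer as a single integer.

Step 0 (initial): 2 infected
Step 1: +6 new -> 8 infected
Step 2: +6 new -> 14 infected
Step 3: +8 new -> 22 infected
Step 4: +7 new -> 29 infected
Step 5: +5 new -> 34 infected
Step 6: +2 new -> 36 infected
Step 7: +0 new -> 36 infected

Answer: 7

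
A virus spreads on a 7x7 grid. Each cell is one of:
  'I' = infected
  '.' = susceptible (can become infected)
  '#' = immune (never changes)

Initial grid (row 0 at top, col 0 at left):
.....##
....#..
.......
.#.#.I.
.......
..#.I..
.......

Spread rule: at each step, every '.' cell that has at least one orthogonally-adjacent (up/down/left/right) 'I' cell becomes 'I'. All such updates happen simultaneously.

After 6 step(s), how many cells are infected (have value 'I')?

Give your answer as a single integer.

Step 0 (initial): 2 infected
Step 1: +8 new -> 10 infected
Step 2: +8 new -> 18 infected
Step 3: +5 new -> 23 infected
Step 4: +5 new -> 28 infected
Step 5: +6 new -> 34 infected
Step 6: +6 new -> 40 infected

Answer: 40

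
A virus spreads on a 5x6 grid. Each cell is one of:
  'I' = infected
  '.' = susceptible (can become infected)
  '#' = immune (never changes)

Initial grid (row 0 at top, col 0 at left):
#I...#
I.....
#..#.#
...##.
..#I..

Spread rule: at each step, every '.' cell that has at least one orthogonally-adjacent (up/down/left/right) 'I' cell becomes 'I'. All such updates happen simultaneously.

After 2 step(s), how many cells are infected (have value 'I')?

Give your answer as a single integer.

Answer: 10

Derivation:
Step 0 (initial): 3 infected
Step 1: +3 new -> 6 infected
Step 2: +4 new -> 10 infected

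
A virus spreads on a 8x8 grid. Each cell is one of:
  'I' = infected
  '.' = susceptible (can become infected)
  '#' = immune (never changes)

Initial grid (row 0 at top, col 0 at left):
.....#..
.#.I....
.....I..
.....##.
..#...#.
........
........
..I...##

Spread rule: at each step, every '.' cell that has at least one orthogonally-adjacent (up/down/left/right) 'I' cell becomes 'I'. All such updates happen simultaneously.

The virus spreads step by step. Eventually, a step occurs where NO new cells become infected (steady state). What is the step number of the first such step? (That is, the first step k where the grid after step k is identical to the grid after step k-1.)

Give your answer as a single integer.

Step 0 (initial): 3 infected
Step 1: +10 new -> 13 infected
Step 2: +12 new -> 25 infected
Step 3: +13 new -> 38 infected
Step 4: +10 new -> 48 infected
Step 5: +6 new -> 54 infected
Step 6: +2 new -> 56 infected
Step 7: +0 new -> 56 infected

Answer: 7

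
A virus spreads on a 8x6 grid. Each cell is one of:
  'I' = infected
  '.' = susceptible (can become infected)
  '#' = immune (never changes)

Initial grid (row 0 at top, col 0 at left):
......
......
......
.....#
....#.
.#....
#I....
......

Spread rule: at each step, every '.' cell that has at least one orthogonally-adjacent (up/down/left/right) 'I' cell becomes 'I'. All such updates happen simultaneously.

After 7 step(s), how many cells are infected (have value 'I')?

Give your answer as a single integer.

Answer: 35

Derivation:
Step 0 (initial): 1 infected
Step 1: +2 new -> 3 infected
Step 2: +4 new -> 7 infected
Step 3: +4 new -> 11 infected
Step 4: +6 new -> 17 infected
Step 5: +6 new -> 23 infected
Step 6: +7 new -> 30 infected
Step 7: +5 new -> 35 infected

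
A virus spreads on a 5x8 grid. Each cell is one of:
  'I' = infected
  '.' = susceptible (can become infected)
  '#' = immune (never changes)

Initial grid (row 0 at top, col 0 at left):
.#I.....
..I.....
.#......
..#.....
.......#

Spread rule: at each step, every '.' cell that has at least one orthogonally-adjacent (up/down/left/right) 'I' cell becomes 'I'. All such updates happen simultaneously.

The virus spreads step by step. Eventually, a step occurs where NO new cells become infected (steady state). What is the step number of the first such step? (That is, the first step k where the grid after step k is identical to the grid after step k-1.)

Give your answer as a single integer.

Step 0 (initial): 2 infected
Step 1: +4 new -> 6 infected
Step 2: +4 new -> 10 infected
Step 3: +6 new -> 16 infected
Step 4: +6 new -> 22 infected
Step 5: +8 new -> 30 infected
Step 6: +4 new -> 34 infected
Step 7: +2 new -> 36 infected
Step 8: +0 new -> 36 infected

Answer: 8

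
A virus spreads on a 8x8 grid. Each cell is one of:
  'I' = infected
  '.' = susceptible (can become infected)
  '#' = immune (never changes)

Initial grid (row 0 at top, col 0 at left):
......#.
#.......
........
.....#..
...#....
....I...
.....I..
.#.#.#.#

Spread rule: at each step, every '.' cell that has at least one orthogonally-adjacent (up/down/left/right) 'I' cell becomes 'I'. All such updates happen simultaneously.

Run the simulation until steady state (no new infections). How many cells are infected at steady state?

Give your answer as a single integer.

Answer: 56

Derivation:
Step 0 (initial): 2 infected
Step 1: +5 new -> 7 infected
Step 2: +8 new -> 15 infected
Step 3: +7 new -> 22 infected
Step 4: +10 new -> 32 infected
Step 5: +9 new -> 41 infected
Step 6: +8 new -> 49 infected
Step 7: +4 new -> 53 infected
Step 8: +2 new -> 55 infected
Step 9: +1 new -> 56 infected
Step 10: +0 new -> 56 infected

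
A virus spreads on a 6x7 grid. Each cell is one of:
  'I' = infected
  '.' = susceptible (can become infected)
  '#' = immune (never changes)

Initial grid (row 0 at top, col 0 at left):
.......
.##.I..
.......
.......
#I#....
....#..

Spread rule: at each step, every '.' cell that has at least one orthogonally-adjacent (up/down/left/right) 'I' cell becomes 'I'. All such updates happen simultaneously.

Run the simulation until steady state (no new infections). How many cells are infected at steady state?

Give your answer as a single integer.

Answer: 37

Derivation:
Step 0 (initial): 2 infected
Step 1: +6 new -> 8 infected
Step 2: +11 new -> 19 infected
Step 3: +9 new -> 28 infected
Step 4: +5 new -> 33 infected
Step 5: +3 new -> 36 infected
Step 6: +1 new -> 37 infected
Step 7: +0 new -> 37 infected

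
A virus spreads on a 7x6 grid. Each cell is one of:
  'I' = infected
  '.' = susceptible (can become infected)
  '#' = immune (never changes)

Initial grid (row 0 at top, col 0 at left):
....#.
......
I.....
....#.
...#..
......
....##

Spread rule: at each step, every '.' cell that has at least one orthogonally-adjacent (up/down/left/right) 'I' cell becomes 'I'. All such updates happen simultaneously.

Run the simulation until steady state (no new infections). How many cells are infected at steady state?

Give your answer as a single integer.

Answer: 37

Derivation:
Step 0 (initial): 1 infected
Step 1: +3 new -> 4 infected
Step 2: +5 new -> 9 infected
Step 3: +6 new -> 15 infected
Step 4: +7 new -> 22 infected
Step 5: +5 new -> 27 infected
Step 6: +4 new -> 31 infected
Step 7: +4 new -> 35 infected
Step 8: +2 new -> 37 infected
Step 9: +0 new -> 37 infected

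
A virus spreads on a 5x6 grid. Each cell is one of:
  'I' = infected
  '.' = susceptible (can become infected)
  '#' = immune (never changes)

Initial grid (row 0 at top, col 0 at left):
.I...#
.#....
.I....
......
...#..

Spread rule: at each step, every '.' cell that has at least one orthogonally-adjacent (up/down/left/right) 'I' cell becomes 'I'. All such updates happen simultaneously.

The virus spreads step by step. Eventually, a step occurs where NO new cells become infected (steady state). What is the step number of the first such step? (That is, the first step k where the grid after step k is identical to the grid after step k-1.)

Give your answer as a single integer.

Step 0 (initial): 2 infected
Step 1: +5 new -> 7 infected
Step 2: +7 new -> 14 infected
Step 3: +6 new -> 20 infected
Step 4: +3 new -> 23 infected
Step 5: +3 new -> 26 infected
Step 6: +1 new -> 27 infected
Step 7: +0 new -> 27 infected

Answer: 7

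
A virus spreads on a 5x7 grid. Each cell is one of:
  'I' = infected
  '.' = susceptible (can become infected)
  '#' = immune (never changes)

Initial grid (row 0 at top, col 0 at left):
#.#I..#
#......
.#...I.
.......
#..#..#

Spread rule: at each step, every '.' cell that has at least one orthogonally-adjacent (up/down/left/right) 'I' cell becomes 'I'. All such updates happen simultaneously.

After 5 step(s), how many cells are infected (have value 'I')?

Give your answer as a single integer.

Answer: 24

Derivation:
Step 0 (initial): 2 infected
Step 1: +6 new -> 8 infected
Step 2: +8 new -> 16 infected
Step 3: +4 new -> 20 infected
Step 4: +2 new -> 22 infected
Step 5: +2 new -> 24 infected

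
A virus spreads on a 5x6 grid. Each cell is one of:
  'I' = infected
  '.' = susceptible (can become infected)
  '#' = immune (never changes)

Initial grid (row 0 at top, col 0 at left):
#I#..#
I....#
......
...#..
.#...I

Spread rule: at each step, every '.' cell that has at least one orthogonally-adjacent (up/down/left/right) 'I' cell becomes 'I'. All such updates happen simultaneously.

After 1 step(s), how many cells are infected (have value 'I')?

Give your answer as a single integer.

Answer: 7

Derivation:
Step 0 (initial): 3 infected
Step 1: +4 new -> 7 infected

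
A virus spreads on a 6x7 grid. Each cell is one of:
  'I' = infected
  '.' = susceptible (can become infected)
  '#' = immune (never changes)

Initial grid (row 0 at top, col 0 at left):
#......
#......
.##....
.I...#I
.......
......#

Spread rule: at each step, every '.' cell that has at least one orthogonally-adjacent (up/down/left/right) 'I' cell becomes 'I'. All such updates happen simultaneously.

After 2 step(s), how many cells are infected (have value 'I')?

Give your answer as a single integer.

Step 0 (initial): 2 infected
Step 1: +5 new -> 7 infected
Step 2: +8 new -> 15 infected

Answer: 15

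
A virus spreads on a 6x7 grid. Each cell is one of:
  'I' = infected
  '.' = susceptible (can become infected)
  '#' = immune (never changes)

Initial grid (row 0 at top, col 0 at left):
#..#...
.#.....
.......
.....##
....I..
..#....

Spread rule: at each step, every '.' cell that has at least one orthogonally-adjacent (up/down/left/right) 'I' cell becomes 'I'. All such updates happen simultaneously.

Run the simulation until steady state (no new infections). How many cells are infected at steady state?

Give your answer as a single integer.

Answer: 36

Derivation:
Step 0 (initial): 1 infected
Step 1: +4 new -> 5 infected
Step 2: +6 new -> 11 infected
Step 3: +6 new -> 17 infected
Step 4: +8 new -> 25 infected
Step 5: +6 new -> 31 infected
Step 6: +3 new -> 34 infected
Step 7: +2 new -> 36 infected
Step 8: +0 new -> 36 infected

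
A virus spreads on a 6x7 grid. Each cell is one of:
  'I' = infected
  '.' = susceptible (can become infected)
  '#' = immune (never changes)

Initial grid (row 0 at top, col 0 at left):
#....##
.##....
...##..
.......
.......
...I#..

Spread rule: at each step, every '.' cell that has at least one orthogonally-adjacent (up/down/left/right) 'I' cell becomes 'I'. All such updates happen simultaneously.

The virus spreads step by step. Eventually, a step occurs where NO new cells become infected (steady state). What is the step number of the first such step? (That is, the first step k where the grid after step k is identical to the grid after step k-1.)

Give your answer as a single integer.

Answer: 12

Derivation:
Step 0 (initial): 1 infected
Step 1: +2 new -> 3 infected
Step 2: +4 new -> 7 infected
Step 3: +5 new -> 12 infected
Step 4: +6 new -> 18 infected
Step 5: +5 new -> 23 infected
Step 6: +3 new -> 26 infected
Step 7: +3 new -> 29 infected
Step 8: +2 new -> 31 infected
Step 9: +1 new -> 32 infected
Step 10: +1 new -> 33 infected
Step 11: +1 new -> 34 infected
Step 12: +0 new -> 34 infected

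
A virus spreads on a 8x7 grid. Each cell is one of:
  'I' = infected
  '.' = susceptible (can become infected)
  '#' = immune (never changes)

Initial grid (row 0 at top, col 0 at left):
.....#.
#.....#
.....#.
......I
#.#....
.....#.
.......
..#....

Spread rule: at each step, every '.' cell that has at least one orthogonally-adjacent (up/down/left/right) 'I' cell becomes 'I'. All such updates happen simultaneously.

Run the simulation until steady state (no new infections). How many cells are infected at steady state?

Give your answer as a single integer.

Step 0 (initial): 1 infected
Step 1: +3 new -> 4 infected
Step 2: +3 new -> 7 infected
Step 3: +4 new -> 11 infected
Step 4: +7 new -> 18 infected
Step 5: +8 new -> 26 infected
Step 6: +8 new -> 34 infected
Step 7: +6 new -> 40 infected
Step 8: +3 new -> 43 infected
Step 9: +3 new -> 46 infected
Step 10: +1 new -> 47 infected
Step 11: +0 new -> 47 infected

Answer: 47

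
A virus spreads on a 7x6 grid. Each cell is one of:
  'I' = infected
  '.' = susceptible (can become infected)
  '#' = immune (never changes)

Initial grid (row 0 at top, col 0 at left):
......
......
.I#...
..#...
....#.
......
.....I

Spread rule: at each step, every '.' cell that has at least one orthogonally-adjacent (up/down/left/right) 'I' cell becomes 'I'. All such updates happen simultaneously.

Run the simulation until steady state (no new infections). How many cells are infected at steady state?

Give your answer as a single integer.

Step 0 (initial): 2 infected
Step 1: +5 new -> 7 infected
Step 2: +8 new -> 15 infected
Step 3: +9 new -> 24 infected
Step 4: +9 new -> 33 infected
Step 5: +5 new -> 38 infected
Step 6: +1 new -> 39 infected
Step 7: +0 new -> 39 infected

Answer: 39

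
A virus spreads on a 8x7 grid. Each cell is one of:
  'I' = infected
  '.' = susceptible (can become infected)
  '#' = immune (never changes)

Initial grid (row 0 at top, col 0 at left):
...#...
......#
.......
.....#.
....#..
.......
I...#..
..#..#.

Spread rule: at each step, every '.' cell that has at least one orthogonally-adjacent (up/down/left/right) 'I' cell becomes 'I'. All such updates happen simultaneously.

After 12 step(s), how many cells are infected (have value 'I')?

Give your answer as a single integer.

Step 0 (initial): 1 infected
Step 1: +3 new -> 4 infected
Step 2: +4 new -> 8 infected
Step 3: +4 new -> 12 infected
Step 4: +5 new -> 17 infected
Step 5: +6 new -> 23 infected
Step 6: +5 new -> 28 infected
Step 7: +7 new -> 35 infected
Step 8: +5 new -> 40 infected
Step 9: +4 new -> 44 infected
Step 10: +3 new -> 47 infected
Step 11: +1 new -> 48 infected
Step 12: +1 new -> 49 infected

Answer: 49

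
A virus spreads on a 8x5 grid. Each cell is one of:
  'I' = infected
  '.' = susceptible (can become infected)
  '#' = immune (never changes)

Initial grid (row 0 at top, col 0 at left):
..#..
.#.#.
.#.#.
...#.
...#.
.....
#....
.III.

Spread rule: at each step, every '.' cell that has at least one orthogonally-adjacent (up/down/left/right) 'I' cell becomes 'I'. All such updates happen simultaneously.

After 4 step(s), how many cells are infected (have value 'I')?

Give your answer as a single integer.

Answer: 20

Derivation:
Step 0 (initial): 3 infected
Step 1: +5 new -> 8 infected
Step 2: +4 new -> 12 infected
Step 3: +4 new -> 16 infected
Step 4: +4 new -> 20 infected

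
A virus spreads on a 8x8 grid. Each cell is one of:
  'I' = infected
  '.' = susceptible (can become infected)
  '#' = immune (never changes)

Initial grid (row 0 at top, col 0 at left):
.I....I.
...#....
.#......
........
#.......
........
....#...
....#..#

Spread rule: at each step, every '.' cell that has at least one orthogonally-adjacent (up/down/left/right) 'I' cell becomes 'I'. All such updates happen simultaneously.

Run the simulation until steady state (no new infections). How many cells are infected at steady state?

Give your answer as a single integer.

Step 0 (initial): 2 infected
Step 1: +6 new -> 8 infected
Step 2: +7 new -> 15 infected
Step 3: +6 new -> 21 infected
Step 4: +7 new -> 28 infected
Step 5: +7 new -> 35 infected
Step 6: +7 new -> 42 infected
Step 7: +7 new -> 49 infected
Step 8: +5 new -> 54 infected
Step 9: +3 new -> 57 infected
Step 10: +1 new -> 58 infected
Step 11: +0 new -> 58 infected

Answer: 58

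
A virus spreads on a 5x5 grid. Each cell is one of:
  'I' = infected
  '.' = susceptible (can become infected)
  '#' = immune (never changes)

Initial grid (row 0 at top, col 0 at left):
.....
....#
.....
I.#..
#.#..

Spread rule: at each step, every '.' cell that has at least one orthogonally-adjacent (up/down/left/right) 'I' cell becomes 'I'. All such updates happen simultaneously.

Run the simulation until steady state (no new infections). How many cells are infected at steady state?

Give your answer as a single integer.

Step 0 (initial): 1 infected
Step 1: +2 new -> 3 infected
Step 2: +3 new -> 6 infected
Step 3: +3 new -> 9 infected
Step 4: +3 new -> 12 infected
Step 5: +4 new -> 16 infected
Step 6: +3 new -> 19 infected
Step 7: +2 new -> 21 infected
Step 8: +0 new -> 21 infected

Answer: 21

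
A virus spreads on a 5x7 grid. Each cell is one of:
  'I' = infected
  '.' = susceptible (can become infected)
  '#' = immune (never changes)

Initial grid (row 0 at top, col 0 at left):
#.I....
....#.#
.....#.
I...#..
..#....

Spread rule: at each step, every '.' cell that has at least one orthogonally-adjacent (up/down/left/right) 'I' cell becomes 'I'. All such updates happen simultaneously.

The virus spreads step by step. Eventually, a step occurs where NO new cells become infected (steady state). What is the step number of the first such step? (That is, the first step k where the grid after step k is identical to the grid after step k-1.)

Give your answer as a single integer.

Step 0 (initial): 2 infected
Step 1: +6 new -> 8 infected
Step 2: +8 new -> 16 infected
Step 3: +3 new -> 19 infected
Step 4: +4 new -> 23 infected
Step 5: +1 new -> 24 infected
Step 6: +1 new -> 25 infected
Step 7: +2 new -> 27 infected
Step 8: +1 new -> 28 infected
Step 9: +1 new -> 29 infected
Step 10: +0 new -> 29 infected

Answer: 10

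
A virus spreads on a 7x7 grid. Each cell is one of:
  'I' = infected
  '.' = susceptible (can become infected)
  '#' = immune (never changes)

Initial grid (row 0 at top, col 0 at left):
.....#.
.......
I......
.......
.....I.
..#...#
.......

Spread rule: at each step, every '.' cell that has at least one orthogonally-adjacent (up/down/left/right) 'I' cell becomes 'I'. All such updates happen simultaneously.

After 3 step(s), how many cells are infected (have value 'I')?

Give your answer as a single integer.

Answer: 34

Derivation:
Step 0 (initial): 2 infected
Step 1: +7 new -> 9 infected
Step 2: +11 new -> 20 infected
Step 3: +14 new -> 34 infected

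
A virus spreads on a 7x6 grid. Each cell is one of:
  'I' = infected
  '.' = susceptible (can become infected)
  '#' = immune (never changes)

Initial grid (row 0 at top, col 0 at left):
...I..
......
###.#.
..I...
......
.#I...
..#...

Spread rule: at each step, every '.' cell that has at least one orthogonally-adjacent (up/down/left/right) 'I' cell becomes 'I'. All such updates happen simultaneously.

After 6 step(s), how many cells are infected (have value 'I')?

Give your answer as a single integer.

Answer: 36

Derivation:
Step 0 (initial): 3 infected
Step 1: +7 new -> 10 infected
Step 2: +11 new -> 21 infected
Step 3: +8 new -> 29 infected
Step 4: +5 new -> 34 infected
Step 5: +1 new -> 35 infected
Step 6: +1 new -> 36 infected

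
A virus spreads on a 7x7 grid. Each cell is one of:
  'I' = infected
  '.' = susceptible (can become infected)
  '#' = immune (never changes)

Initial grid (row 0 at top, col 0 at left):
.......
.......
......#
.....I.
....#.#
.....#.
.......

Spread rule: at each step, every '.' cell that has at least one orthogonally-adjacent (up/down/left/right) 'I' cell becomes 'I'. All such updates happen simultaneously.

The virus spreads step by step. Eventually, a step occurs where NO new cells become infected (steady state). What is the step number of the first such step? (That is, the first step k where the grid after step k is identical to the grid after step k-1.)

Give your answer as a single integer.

Step 0 (initial): 1 infected
Step 1: +4 new -> 5 infected
Step 2: +3 new -> 8 infected
Step 3: +6 new -> 14 infected
Step 4: +7 new -> 21 infected
Step 5: +8 new -> 29 infected
Step 6: +7 new -> 36 infected
Step 7: +5 new -> 41 infected
Step 8: +3 new -> 44 infected
Step 9: +1 new -> 45 infected
Step 10: +0 new -> 45 infected

Answer: 10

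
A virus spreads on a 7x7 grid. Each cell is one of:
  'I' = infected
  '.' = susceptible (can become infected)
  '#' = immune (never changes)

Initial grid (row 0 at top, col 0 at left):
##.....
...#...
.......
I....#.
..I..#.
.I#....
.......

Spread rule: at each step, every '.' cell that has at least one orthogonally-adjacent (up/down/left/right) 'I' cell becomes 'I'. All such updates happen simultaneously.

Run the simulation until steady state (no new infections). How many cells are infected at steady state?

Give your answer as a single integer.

Answer: 43

Derivation:
Step 0 (initial): 3 infected
Step 1: +8 new -> 11 infected
Step 2: +8 new -> 19 infected
Step 3: +6 new -> 25 infected
Step 4: +4 new -> 29 infected
Step 5: +5 new -> 34 infected
Step 6: +5 new -> 39 infected
Step 7: +3 new -> 42 infected
Step 8: +1 new -> 43 infected
Step 9: +0 new -> 43 infected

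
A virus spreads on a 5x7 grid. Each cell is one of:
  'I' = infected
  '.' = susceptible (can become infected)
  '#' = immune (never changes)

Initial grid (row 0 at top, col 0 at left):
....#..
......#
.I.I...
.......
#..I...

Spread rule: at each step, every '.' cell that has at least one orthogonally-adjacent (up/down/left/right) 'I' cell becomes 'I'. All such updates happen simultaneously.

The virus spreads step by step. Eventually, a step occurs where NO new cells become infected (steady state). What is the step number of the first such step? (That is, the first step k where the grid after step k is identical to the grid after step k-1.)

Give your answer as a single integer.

Answer: 6

Derivation:
Step 0 (initial): 3 infected
Step 1: +9 new -> 12 infected
Step 2: +11 new -> 23 infected
Step 3: +6 new -> 29 infected
Step 4: +2 new -> 31 infected
Step 5: +1 new -> 32 infected
Step 6: +0 new -> 32 infected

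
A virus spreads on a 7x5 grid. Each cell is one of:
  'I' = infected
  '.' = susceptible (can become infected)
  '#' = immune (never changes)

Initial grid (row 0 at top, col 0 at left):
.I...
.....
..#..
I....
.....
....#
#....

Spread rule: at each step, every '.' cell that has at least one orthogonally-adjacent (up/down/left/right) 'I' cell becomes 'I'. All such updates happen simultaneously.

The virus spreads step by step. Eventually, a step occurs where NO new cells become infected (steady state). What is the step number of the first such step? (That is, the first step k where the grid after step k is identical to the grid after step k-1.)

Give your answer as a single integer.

Answer: 8

Derivation:
Step 0 (initial): 2 infected
Step 1: +6 new -> 8 infected
Step 2: +7 new -> 15 infected
Step 3: +5 new -> 20 infected
Step 4: +6 new -> 26 infected
Step 5: +4 new -> 30 infected
Step 6: +1 new -> 31 infected
Step 7: +1 new -> 32 infected
Step 8: +0 new -> 32 infected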